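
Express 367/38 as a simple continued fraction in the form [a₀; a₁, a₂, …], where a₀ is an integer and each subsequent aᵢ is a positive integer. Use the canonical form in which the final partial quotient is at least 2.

367 ÷ 38 → quotient 9, remainder 25
38 ÷ 25 → quotient 1, remainder 13
25 ÷ 13 → quotient 1, remainder 12
13 ÷ 12 → quotient 1, remainder 1
12 ÷ 1 → quotient 12, remainder 0

[9; 1, 1, 1, 12]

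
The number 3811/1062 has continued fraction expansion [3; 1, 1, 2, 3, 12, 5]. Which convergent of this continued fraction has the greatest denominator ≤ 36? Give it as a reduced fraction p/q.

61/17

List convergents until the denominator exceeds the bound:
a_0 = 3: 3/1  (≤ bound)
a_1 = 1: 4/1  (≤ bound)
a_2 = 1: 7/2  (≤ bound)
a_3 = 2: 18/5  (≤ bound)
a_4 = 3: 61/17  (≤ bound)
a_5 = 12: 750/209  (> 36, stop)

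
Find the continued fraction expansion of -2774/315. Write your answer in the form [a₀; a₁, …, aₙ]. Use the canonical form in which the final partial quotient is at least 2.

[-9; 5, 6, 10]

-2774 ÷ 315 → quotient -9, remainder 61
315 ÷ 61 → quotient 5, remainder 10
61 ÷ 10 → quotient 6, remainder 1
10 ÷ 1 → quotient 10, remainder 0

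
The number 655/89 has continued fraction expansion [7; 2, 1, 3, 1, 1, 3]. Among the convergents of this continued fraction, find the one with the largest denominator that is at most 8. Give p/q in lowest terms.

a_0 = 7: 7/1  (≤ bound)
a_1 = 2: 15/2  (≤ bound)
a_2 = 1: 22/3  (≤ bound)
a_3 = 3: 81/11  (> 8, stop)

22/3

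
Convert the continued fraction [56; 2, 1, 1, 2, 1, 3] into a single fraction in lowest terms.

3778/67

a_0 = 56: 56/1
a_1 = 2: 113/2
a_2 = 1: 169/3
a_3 = 1: 282/5
a_4 = 2: 733/13
a_5 = 1: 1015/18
a_6 = 3: 3778/67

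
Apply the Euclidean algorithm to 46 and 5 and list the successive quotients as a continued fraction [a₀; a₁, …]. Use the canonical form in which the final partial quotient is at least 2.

[9; 5]

46 = 9·5 + 1, so a_0 = 9
5 = 5·1 + 0, so a_1 = 5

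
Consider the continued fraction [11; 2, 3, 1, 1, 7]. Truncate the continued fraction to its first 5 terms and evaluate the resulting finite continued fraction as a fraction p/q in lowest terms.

183/16

a_0 = 11: 11/1
a_1 = 2: 23/2
a_2 = 3: 80/7
a_3 = 1: 103/9
a_4 = 1: 183/16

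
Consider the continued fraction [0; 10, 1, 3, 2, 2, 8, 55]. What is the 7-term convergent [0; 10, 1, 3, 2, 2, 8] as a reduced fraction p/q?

185/1993

Start with 8.
2 + 1/(8/1) = 2 + 1/8 = 17/8
2 + 1/(17/8) = 2 + 8/17 = 42/17
3 + 1/(42/17) = 3 + 17/42 = 143/42
1 + 1/(143/42) = 1 + 42/143 = 185/143
10 + 1/(185/143) = 10 + 143/185 = 1993/185
0 + 1/(1993/185) = 0 + 185/1993 = 185/1993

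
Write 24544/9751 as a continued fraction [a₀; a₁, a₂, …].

⌊24544/9751⌋ = 2, remainder 5042
⌊9751/5042⌋ = 1, remainder 4709
⌊5042/4709⌋ = 1, remainder 333
⌊4709/333⌋ = 14, remainder 47
⌊333/47⌋ = 7, remainder 4
⌊47/4⌋ = 11, remainder 3
⌊4/3⌋ = 1, remainder 1
⌊3/1⌋ = 3, remainder 0

[2; 1, 1, 14, 7, 11, 1, 3]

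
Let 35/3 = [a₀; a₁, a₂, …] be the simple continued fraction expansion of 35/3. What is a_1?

35 = 11·3 + 2, so a_0 = 11
3 = 1·2 + 1, so a_1 = 1

1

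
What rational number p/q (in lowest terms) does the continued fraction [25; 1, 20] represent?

Use the convergent recurrence hₖ = aₖ·hₖ₋₁ + hₖ₋₂ (and likewise for the denominators kₖ):
a_0 = 25: 25/1
a_1 = 1: 26/1
a_2 = 20: 545/21

545/21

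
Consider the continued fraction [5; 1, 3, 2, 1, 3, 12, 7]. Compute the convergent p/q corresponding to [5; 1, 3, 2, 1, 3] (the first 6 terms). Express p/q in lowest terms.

Start with 3.
1 + 1/(3/1) = 1 + 1/3 = 4/3
2 + 1/(4/3) = 2 + 3/4 = 11/4
3 + 1/(11/4) = 3 + 4/11 = 37/11
1 + 1/(37/11) = 1 + 11/37 = 48/37
5 + 1/(48/37) = 5 + 37/48 = 277/48

277/48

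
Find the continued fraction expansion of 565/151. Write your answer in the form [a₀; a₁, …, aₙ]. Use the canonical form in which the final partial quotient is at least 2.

Run the Euclidean algorithm, recording each quotient:
⌊565/151⌋ = 3, remainder 112
⌊151/112⌋ = 1, remainder 39
⌊112/39⌋ = 2, remainder 34
⌊39/34⌋ = 1, remainder 5
⌊34/5⌋ = 6, remainder 4
⌊5/4⌋ = 1, remainder 1
⌊4/1⌋ = 4, remainder 0

[3; 1, 2, 1, 6, 1, 4]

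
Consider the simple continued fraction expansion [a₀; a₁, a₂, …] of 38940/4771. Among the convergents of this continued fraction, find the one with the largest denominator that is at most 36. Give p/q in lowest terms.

253/31

a_0 = 8: 8/1  (≤ bound)
a_1 = 6: 49/6  (≤ bound)
a_2 = 5: 253/31  (≤ bound)
a_3 = 1: 302/37  (> 36, stop)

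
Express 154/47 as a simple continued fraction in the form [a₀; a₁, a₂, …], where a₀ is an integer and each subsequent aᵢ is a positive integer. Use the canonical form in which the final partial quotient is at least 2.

[3; 3, 1, 1, 1, 1, 2]

⌊154/47⌋ = 3, remainder 13
⌊47/13⌋ = 3, remainder 8
⌊13/8⌋ = 1, remainder 5
⌊8/5⌋ = 1, remainder 3
⌊5/3⌋ = 1, remainder 2
⌊3/2⌋ = 1, remainder 1
⌊2/1⌋ = 2, remainder 0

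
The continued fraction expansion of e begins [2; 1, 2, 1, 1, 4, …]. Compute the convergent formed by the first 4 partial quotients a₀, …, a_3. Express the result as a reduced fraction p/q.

11/4

Use the convergent recurrence hₖ = aₖ·hₖ₋₁ + hₖ₋₂ (and likewise for the denominators kₖ):
a_0 = 2: 2/1
a_1 = 1: 3/1
a_2 = 2: 8/3
a_3 = 1: 11/4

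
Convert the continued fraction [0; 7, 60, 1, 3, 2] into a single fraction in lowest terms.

Starting at the tail and folding back:
Start with 2.
3 + 1/(2/1) = 3 + 1/2 = 7/2
1 + 1/(7/2) = 1 + 2/7 = 9/7
60 + 1/(9/7) = 60 + 7/9 = 547/9
7 + 1/(547/9) = 7 + 9/547 = 3838/547
0 + 1/(3838/547) = 0 + 547/3838 = 547/3838

547/3838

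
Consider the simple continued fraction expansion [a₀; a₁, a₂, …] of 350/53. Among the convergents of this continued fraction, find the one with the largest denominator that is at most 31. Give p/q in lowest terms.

List convergents until the denominator exceeds the bound:
a_0 = 6: 6/1  (≤ bound)
a_1 = 1: 7/1  (≤ bound)
a_2 = 1: 13/2  (≤ bound)
a_3 = 1: 20/3  (≤ bound)
a_4 = 1: 33/5  (≤ bound)
a_5 = 10: 350/53  (> 31, stop)

33/5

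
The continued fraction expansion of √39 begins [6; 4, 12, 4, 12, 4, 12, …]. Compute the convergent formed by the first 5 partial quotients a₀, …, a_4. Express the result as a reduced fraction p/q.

15294/2449

Use the convergent recurrence hₖ = aₖ·hₖ₋₁ + hₖ₋₂ (and likewise for the denominators kₖ):
a_0 = 6: 6/1
a_1 = 4: 25/4
a_2 = 12: 306/49
a_3 = 4: 1249/200
a_4 = 12: 15294/2449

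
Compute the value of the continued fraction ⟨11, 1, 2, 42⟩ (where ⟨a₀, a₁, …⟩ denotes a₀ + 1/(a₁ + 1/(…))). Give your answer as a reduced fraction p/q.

Starting at the tail and folding back:
Start with 42.
2 + 1/(42/1) = 2 + 1/42 = 85/42
1 + 1/(85/42) = 1 + 42/85 = 127/85
11 + 1/(127/85) = 11 + 85/127 = 1482/127

1482/127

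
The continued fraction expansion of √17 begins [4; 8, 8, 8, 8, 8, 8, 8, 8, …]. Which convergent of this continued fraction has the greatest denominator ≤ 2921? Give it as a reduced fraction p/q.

2177/528

a_0 = 4: 4/1  (≤ bound)
a_1 = 8: 33/8  (≤ bound)
a_2 = 8: 268/65  (≤ bound)
a_3 = 8: 2177/528  (≤ bound)
a_4 = 8: 17684/4289  (> 2921, stop)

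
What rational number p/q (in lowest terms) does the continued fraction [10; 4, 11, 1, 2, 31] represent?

a_0 = 10: 10/1
a_1 = 4: 41/4
a_2 = 11: 461/45
a_3 = 1: 502/49
a_4 = 2: 1465/143
a_5 = 31: 45917/4482

45917/4482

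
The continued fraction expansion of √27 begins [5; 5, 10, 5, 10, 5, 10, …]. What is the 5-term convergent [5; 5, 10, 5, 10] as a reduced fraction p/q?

Use the convergent recurrence hₖ = aₖ·hₖ₋₁ + hₖ₋₂ (and likewise for the denominators kₖ):
a_0 = 5: 5/1
a_1 = 5: 26/5
a_2 = 10: 265/51
a_3 = 5: 1351/260
a_4 = 10: 13775/2651

13775/2651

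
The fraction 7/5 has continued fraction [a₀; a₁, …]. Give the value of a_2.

7 = 1·5 + 2, so a_0 = 1
5 = 2·2 + 1, so a_1 = 2
2 = 2·1 + 0, so a_2 = 2

2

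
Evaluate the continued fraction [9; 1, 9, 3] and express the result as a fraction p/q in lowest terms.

307/31

Compute successive convergents:
a_0 = 9: 9/1
a_1 = 1: 10/1
a_2 = 9: 99/10
a_3 = 3: 307/31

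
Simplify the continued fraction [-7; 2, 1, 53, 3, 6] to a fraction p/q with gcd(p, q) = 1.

-20507/3077

a_0 = -7: -7/1
a_1 = 2: -13/2
a_2 = 1: -20/3
a_3 = 53: -1073/161
a_4 = 3: -3239/486
a_5 = 6: -20507/3077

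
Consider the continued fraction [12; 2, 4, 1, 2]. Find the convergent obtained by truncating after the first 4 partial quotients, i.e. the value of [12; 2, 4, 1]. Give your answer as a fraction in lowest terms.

Starting at the tail and folding back:
Start with 1.
4 + 1/(1/1) = 4 + 1/1 = 5/1
2 + 1/(5/1) = 2 + 1/5 = 11/5
12 + 1/(11/5) = 12 + 5/11 = 137/11

137/11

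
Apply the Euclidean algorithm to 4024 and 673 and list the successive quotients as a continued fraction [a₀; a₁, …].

[5; 1, 47, 14]

Run the Euclidean algorithm, recording each quotient:
4024 = 5·673 + 659, so a_0 = 5
673 = 1·659 + 14, so a_1 = 1
659 = 47·14 + 1, so a_2 = 47
14 = 14·1 + 0, so a_3 = 14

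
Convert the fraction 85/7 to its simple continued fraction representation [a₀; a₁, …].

[12; 7]

Repeatedly divide and take the remainder:
85 ÷ 7 → quotient 12, remainder 1
7 ÷ 1 → quotient 7, remainder 0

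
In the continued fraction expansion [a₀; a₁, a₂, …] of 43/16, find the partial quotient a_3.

Apply division with remainder until the remainder is 0:
⌊43/16⌋ = 2, remainder 11
⌊16/11⌋ = 1, remainder 5
⌊11/5⌋ = 2, remainder 1
⌊5/1⌋ = 5, remainder 0

5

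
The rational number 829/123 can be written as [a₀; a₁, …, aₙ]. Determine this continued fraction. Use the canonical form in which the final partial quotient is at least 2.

[6; 1, 2, 1, 5, 2, 2]

829 ÷ 123 → quotient 6, remainder 91
123 ÷ 91 → quotient 1, remainder 32
91 ÷ 32 → quotient 2, remainder 27
32 ÷ 27 → quotient 1, remainder 5
27 ÷ 5 → quotient 5, remainder 2
5 ÷ 2 → quotient 2, remainder 1
2 ÷ 1 → quotient 2, remainder 0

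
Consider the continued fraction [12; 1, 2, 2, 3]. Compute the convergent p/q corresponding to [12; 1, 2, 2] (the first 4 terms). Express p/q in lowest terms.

a_0 = 12: 12/1
a_1 = 1: 13/1
a_2 = 2: 38/3
a_3 = 2: 89/7

89/7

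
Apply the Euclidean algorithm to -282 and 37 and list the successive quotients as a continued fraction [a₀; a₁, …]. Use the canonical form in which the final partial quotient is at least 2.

-282 ÷ 37 → quotient -8, remainder 14
37 ÷ 14 → quotient 2, remainder 9
14 ÷ 9 → quotient 1, remainder 5
9 ÷ 5 → quotient 1, remainder 4
5 ÷ 4 → quotient 1, remainder 1
4 ÷ 1 → quotient 4, remainder 0

[-8; 2, 1, 1, 1, 4]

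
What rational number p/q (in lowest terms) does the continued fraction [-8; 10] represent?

-79/10

Collapse the nested fraction from the inside out:
Start with 10.
-8 + 1/(10/1) = -8 + 1/10 = -79/10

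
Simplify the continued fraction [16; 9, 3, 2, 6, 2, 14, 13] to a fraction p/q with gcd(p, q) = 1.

Start with 13.
14 + 1/(13/1) = 14 + 1/13 = 183/13
2 + 1/(183/13) = 2 + 13/183 = 379/183
6 + 1/(379/183) = 6 + 183/379 = 2457/379
2 + 1/(2457/379) = 2 + 379/2457 = 5293/2457
3 + 1/(5293/2457) = 3 + 2457/5293 = 18336/5293
9 + 1/(18336/5293) = 9 + 5293/18336 = 170317/18336
16 + 1/(170317/18336) = 16 + 18336/170317 = 2743408/170317

2743408/170317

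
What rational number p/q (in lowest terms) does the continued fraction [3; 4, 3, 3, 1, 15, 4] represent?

11597/3588

Starting at the tail and folding back:
Start with 4.
15 + 1/(4/1) = 15 + 1/4 = 61/4
1 + 1/(61/4) = 1 + 4/61 = 65/61
3 + 1/(65/61) = 3 + 61/65 = 256/65
3 + 1/(256/65) = 3 + 65/256 = 833/256
4 + 1/(833/256) = 4 + 256/833 = 3588/833
3 + 1/(3588/833) = 3 + 833/3588 = 11597/3588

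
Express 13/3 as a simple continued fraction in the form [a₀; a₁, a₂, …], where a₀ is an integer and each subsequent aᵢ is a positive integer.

⌊13/3⌋ = 4, remainder 1
⌊3/1⌋ = 3, remainder 0

[4; 3]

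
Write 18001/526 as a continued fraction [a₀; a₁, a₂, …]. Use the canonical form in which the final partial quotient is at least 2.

[34; 4, 2, 58]

⌊18001/526⌋ = 34, remainder 117
⌊526/117⌋ = 4, remainder 58
⌊117/58⌋ = 2, remainder 1
⌊58/1⌋ = 58, remainder 0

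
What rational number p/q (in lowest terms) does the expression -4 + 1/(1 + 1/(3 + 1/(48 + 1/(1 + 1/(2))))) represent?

-1907/587

Start with 2.
1 + 1/(2/1) = 1 + 1/2 = 3/2
48 + 1/(3/2) = 48 + 2/3 = 146/3
3 + 1/(146/3) = 3 + 3/146 = 441/146
1 + 1/(441/146) = 1 + 146/441 = 587/441
-4 + 1/(587/441) = -4 + 441/587 = -1907/587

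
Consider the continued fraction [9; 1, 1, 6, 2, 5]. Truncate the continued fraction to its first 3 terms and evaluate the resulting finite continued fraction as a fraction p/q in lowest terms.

Use the convergent recurrence hₖ = aₖ·hₖ₋₁ + hₖ₋₂ (and likewise for the denominators kₖ):
a_0 = 9: 9/1
a_1 = 1: 10/1
a_2 = 1: 19/2

19/2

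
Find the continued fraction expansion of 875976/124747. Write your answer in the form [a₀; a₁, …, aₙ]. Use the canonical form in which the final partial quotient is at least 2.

⌊875976/124747⌋ = 7, remainder 2747
⌊124747/2747⌋ = 45, remainder 1132
⌊2747/1132⌋ = 2, remainder 483
⌊1132/483⌋ = 2, remainder 166
⌊483/166⌋ = 2, remainder 151
⌊166/151⌋ = 1, remainder 15
⌊151/15⌋ = 10, remainder 1
⌊15/1⌋ = 15, remainder 0

[7; 45, 2, 2, 2, 1, 10, 15]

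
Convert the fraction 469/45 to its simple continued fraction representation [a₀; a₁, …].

⌊469/45⌋ = 10, remainder 19
⌊45/19⌋ = 2, remainder 7
⌊19/7⌋ = 2, remainder 5
⌊7/5⌋ = 1, remainder 2
⌊5/2⌋ = 2, remainder 1
⌊2/1⌋ = 2, remainder 0

[10; 2, 2, 1, 2, 2]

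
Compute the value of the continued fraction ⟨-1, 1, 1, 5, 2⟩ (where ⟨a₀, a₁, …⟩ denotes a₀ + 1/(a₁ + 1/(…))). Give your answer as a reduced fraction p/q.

Use the convergent recurrence hₖ = aₖ·hₖ₋₁ + hₖ₋₂ (and likewise for the denominators kₖ):
a_0 = -1: -1/1
a_1 = 1: 0/1
a_2 = 1: -1/2
a_3 = 5: -5/11
a_4 = 2: -11/24

-11/24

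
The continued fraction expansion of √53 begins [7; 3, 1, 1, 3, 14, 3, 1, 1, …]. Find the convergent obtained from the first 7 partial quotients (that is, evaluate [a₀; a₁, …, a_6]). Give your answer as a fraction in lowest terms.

7979/1096

a_0 = 7: 7/1
a_1 = 3: 22/3
a_2 = 1: 29/4
a_3 = 1: 51/7
a_4 = 3: 182/25
a_5 = 14: 2599/357
a_6 = 3: 7979/1096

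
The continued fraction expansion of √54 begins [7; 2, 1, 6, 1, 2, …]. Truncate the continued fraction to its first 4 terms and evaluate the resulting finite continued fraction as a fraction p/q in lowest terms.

147/20

Starting at the tail and folding back:
Start with 6.
1 + 1/(6/1) = 1 + 1/6 = 7/6
2 + 1/(7/6) = 2 + 6/7 = 20/7
7 + 1/(20/7) = 7 + 7/20 = 147/20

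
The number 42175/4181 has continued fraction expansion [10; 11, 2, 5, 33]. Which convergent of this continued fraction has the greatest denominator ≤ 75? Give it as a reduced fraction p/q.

232/23

List convergents until the denominator exceeds the bound:
a_0 = 10: 10/1  (≤ bound)
a_1 = 11: 111/11  (≤ bound)
a_2 = 2: 232/23  (≤ bound)
a_3 = 5: 1271/126  (> 75, stop)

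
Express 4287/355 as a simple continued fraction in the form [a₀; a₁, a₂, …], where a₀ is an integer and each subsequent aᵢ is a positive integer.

⌊4287/355⌋ = 12, remainder 27
⌊355/27⌋ = 13, remainder 4
⌊27/4⌋ = 6, remainder 3
⌊4/3⌋ = 1, remainder 1
⌊3/1⌋ = 3, remainder 0

[12; 13, 6, 1, 3]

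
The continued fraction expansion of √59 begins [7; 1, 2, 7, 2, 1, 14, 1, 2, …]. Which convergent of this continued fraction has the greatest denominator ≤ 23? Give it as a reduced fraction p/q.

a_0 = 7: 7/1  (≤ bound)
a_1 = 1: 8/1  (≤ bound)
a_2 = 2: 23/3  (≤ bound)
a_3 = 7: 169/22  (≤ bound)
a_4 = 2: 361/47  (> 23, stop)

169/22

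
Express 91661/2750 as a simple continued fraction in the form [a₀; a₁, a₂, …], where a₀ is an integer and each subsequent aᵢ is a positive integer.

Repeatedly divide and take the remainder:
91661 ÷ 2750 → quotient 33, remainder 911
2750 ÷ 911 → quotient 3, remainder 17
911 ÷ 17 → quotient 53, remainder 10
17 ÷ 10 → quotient 1, remainder 7
10 ÷ 7 → quotient 1, remainder 3
7 ÷ 3 → quotient 2, remainder 1
3 ÷ 1 → quotient 3, remainder 0

[33; 3, 53, 1, 1, 2, 3]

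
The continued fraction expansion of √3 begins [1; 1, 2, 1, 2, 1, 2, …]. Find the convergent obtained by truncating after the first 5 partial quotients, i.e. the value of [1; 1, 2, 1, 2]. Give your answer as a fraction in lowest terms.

Starting at the tail and folding back:
Start with 2.
1 + 1/(2/1) = 1 + 1/2 = 3/2
2 + 1/(3/2) = 2 + 2/3 = 8/3
1 + 1/(8/3) = 1 + 3/8 = 11/8
1 + 1/(11/8) = 1 + 8/11 = 19/11

19/11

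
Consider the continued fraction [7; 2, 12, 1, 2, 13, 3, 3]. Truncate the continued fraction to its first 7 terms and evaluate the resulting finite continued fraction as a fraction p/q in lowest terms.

Work from the innermost term outward:
Start with 3.
13 + 1/(3/1) = 13 + 1/3 = 40/3
2 + 1/(40/3) = 2 + 3/40 = 83/40
1 + 1/(83/40) = 1 + 40/83 = 123/83
12 + 1/(123/83) = 12 + 83/123 = 1559/123
2 + 1/(1559/123) = 2 + 123/1559 = 3241/1559
7 + 1/(3241/1559) = 7 + 1559/3241 = 24246/3241

24246/3241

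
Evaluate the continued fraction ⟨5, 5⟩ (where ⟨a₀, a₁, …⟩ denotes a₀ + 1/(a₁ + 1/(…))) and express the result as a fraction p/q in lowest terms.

Start with 5.
5 + 1/(5/1) = 5 + 1/5 = 26/5

26/5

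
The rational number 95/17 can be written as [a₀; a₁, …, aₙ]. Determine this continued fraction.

95 ÷ 17 → quotient 5, remainder 10
17 ÷ 10 → quotient 1, remainder 7
10 ÷ 7 → quotient 1, remainder 3
7 ÷ 3 → quotient 2, remainder 1
3 ÷ 1 → quotient 3, remainder 0

[5; 1, 1, 2, 3]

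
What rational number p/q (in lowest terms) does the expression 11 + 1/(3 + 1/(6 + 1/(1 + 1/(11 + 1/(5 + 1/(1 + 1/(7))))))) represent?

Compute successive convergents:
a_0 = 11: 11/1
a_1 = 3: 34/3
a_2 = 6: 215/19
a_3 = 1: 249/22
a_4 = 11: 2954/261
a_5 = 5: 15019/1327
a_6 = 1: 17973/1588
a_7 = 7: 140830/12443

140830/12443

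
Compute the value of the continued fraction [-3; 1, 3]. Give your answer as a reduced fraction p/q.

-9/4

a_0 = -3: -3/1
a_1 = 1: -2/1
a_2 = 3: -9/4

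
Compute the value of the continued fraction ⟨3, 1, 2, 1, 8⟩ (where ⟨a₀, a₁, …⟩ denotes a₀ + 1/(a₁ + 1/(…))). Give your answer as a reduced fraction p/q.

131/35

Start with 8.
1 + 1/(8/1) = 1 + 1/8 = 9/8
2 + 1/(9/8) = 2 + 8/9 = 26/9
1 + 1/(26/9) = 1 + 9/26 = 35/26
3 + 1/(35/26) = 3 + 26/35 = 131/35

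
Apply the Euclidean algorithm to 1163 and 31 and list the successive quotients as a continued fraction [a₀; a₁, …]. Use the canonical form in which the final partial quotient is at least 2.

[37; 1, 1, 15]

1163 ÷ 31 → quotient 37, remainder 16
31 ÷ 16 → quotient 1, remainder 15
16 ÷ 15 → quotient 1, remainder 1
15 ÷ 1 → quotient 15, remainder 0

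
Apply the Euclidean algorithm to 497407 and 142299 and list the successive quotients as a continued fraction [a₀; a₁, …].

Repeatedly divide and take the remainder:
497407 = 3·142299 + 70510, so a_0 = 3
142299 = 2·70510 + 1279, so a_1 = 2
70510 = 55·1279 + 165, so a_2 = 55
1279 = 7·165 + 124, so a_3 = 7
165 = 1·124 + 41, so a_4 = 1
124 = 3·41 + 1, so a_5 = 3
41 = 41·1 + 0, so a_6 = 41

[3; 2, 55, 7, 1, 3, 41]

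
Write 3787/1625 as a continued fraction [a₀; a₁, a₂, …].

[2; 3, 38, 2, 1, 4]

3787 = 2·1625 + 537, so a_0 = 2
1625 = 3·537 + 14, so a_1 = 3
537 = 38·14 + 5, so a_2 = 38
14 = 2·5 + 4, so a_3 = 2
5 = 1·4 + 1, so a_4 = 1
4 = 4·1 + 0, so a_5 = 4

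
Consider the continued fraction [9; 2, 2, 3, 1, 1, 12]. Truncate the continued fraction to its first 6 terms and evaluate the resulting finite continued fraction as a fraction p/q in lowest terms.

367/39

Start with 1.
1 + 1/(1/1) = 1 + 1/1 = 2/1
3 + 1/(2/1) = 3 + 1/2 = 7/2
2 + 1/(7/2) = 2 + 2/7 = 16/7
2 + 1/(16/7) = 2 + 7/16 = 39/16
9 + 1/(39/16) = 9 + 16/39 = 367/39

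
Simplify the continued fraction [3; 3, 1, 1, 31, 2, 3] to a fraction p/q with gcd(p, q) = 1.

a_0 = 3: 3/1
a_1 = 3: 10/3
a_2 = 1: 13/4
a_3 = 1: 23/7
a_4 = 31: 726/221
a_5 = 2: 1475/449
a_6 = 3: 5151/1568

5151/1568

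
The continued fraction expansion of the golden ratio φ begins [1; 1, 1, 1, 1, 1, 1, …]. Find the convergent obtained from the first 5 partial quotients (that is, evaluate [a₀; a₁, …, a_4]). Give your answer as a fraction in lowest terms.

8/5

Compute successive convergents:
a_0 = 1: 1/1
a_1 = 1: 2/1
a_2 = 1: 3/2
a_3 = 1: 5/3
a_4 = 1: 8/5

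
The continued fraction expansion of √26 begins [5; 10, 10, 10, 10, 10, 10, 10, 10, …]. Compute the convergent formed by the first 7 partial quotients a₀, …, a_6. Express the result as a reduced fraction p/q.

5357035/1050601

Work from the innermost term outward:
Start with 10.
10 + 1/(10/1) = 10 + 1/10 = 101/10
10 + 1/(101/10) = 10 + 10/101 = 1020/101
10 + 1/(1020/101) = 10 + 101/1020 = 10301/1020
10 + 1/(10301/1020) = 10 + 1020/10301 = 104030/10301
10 + 1/(104030/10301) = 10 + 10301/104030 = 1050601/104030
5 + 1/(1050601/104030) = 5 + 104030/1050601 = 5357035/1050601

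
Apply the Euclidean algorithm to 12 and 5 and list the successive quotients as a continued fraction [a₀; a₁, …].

[2; 2, 2]

12 = 2·5 + 2, so a_0 = 2
5 = 2·2 + 1, so a_1 = 2
2 = 2·1 + 0, so a_2 = 2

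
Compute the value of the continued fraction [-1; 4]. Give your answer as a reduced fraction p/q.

Start with 4.
-1 + 1/(4/1) = -1 + 1/4 = -3/4

-3/4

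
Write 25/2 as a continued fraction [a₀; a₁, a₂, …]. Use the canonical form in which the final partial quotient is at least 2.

[12; 2]

Apply division with remainder until the remainder is 0:
⌊25/2⌋ = 12, remainder 1
⌊2/1⌋ = 2, remainder 0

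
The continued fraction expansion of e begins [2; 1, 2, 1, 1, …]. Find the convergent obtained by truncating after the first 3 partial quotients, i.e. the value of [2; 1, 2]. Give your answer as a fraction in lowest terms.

Starting at the tail and folding back:
Start with 2.
1 + 1/(2/1) = 1 + 1/2 = 3/2
2 + 1/(3/2) = 2 + 2/3 = 8/3

8/3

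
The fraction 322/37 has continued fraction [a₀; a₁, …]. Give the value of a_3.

Run the Euclidean algorithm, recording each quotient:
⌊322/37⌋ = 8, remainder 26
⌊37/26⌋ = 1, remainder 11
⌊26/11⌋ = 2, remainder 4
⌊11/4⌋ = 2, remainder 3

2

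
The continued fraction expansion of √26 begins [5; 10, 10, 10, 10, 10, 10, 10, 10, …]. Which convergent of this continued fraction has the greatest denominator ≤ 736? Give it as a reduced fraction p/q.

a_0 = 5: 5/1  (≤ bound)
a_1 = 10: 51/10  (≤ bound)
a_2 = 10: 515/101  (≤ bound)
a_3 = 10: 5201/1020  (> 736, stop)

515/101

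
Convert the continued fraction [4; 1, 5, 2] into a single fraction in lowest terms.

Start with 2.
5 + 1/(2/1) = 5 + 1/2 = 11/2
1 + 1/(11/2) = 1 + 2/11 = 13/11
4 + 1/(13/11) = 4 + 11/13 = 63/13

63/13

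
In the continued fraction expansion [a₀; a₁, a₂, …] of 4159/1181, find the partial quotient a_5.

Run the Euclidean algorithm, recording each quotient:
4159 ÷ 1181 → quotient 3, remainder 616
1181 ÷ 616 → quotient 1, remainder 565
616 ÷ 565 → quotient 1, remainder 51
565 ÷ 51 → quotient 11, remainder 4
51 ÷ 4 → quotient 12, remainder 3
4 ÷ 3 → quotient 1, remainder 1

1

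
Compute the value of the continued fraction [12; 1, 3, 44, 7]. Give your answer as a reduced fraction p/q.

15850/1243

a_0 = 12: 12/1
a_1 = 1: 13/1
a_2 = 3: 51/4
a_3 = 44: 2257/177
a_4 = 7: 15850/1243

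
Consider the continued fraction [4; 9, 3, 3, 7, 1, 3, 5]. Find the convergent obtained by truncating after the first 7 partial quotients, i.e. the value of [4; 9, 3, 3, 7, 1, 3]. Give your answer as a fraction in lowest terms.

a_0 = 4: 4/1
a_1 = 9: 37/9
a_2 = 3: 115/28
a_3 = 3: 382/93
a_4 = 7: 2789/679
a_5 = 1: 3171/772
a_6 = 3: 12302/2995

12302/2995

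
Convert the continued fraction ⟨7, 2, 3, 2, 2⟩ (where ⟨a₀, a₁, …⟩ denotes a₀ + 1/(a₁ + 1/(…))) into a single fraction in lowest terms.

a_0 = 7: 7/1
a_1 = 2: 15/2
a_2 = 3: 52/7
a_3 = 2: 119/16
a_4 = 2: 290/39

290/39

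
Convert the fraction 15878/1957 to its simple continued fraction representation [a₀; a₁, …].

[8; 8, 1, 4, 2, 2, 2, 3]

15878 ÷ 1957 → quotient 8, remainder 222
1957 ÷ 222 → quotient 8, remainder 181
222 ÷ 181 → quotient 1, remainder 41
181 ÷ 41 → quotient 4, remainder 17
41 ÷ 17 → quotient 2, remainder 7
17 ÷ 7 → quotient 2, remainder 3
7 ÷ 3 → quotient 2, remainder 1
3 ÷ 1 → quotient 3, remainder 0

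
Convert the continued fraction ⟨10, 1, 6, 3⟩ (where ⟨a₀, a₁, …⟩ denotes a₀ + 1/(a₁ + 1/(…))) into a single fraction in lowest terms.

239/22

Starting at the tail and folding back:
Start with 3.
6 + 1/(3/1) = 6 + 1/3 = 19/3
1 + 1/(19/3) = 1 + 3/19 = 22/19
10 + 1/(22/19) = 10 + 19/22 = 239/22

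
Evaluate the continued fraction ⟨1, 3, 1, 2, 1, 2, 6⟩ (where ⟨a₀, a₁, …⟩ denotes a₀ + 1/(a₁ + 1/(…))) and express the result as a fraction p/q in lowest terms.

331/261

Use the convergent recurrence hₖ = aₖ·hₖ₋₁ + hₖ₋₂ (and likewise for the denominators kₖ):
a_0 = 1: 1/1
a_1 = 3: 4/3
a_2 = 1: 5/4
a_3 = 2: 14/11
a_4 = 1: 19/15
a_5 = 2: 52/41
a_6 = 6: 331/261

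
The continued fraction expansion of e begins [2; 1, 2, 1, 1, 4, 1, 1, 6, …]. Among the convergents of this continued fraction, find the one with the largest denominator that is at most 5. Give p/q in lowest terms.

List convergents until the denominator exceeds the bound:
a_0 = 2: 2/1  (≤ bound)
a_1 = 1: 3/1  (≤ bound)
a_2 = 2: 8/3  (≤ bound)
a_3 = 1: 11/4  (≤ bound)
a_4 = 1: 19/7  (> 5, stop)

11/4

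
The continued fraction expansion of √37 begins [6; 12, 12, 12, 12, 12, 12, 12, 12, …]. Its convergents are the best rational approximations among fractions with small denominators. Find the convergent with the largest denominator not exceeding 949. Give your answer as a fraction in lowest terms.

882/145

a_0 = 6: 6/1  (≤ bound)
a_1 = 12: 73/12  (≤ bound)
a_2 = 12: 882/145  (≤ bound)
a_3 = 12: 10657/1752  (> 949, stop)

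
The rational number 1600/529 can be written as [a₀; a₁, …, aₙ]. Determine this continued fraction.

[3; 40, 1, 2, 4]

Apply division with remainder until the remainder is 0:
1600 = 3·529 + 13, so a_0 = 3
529 = 40·13 + 9, so a_1 = 40
13 = 1·9 + 4, so a_2 = 1
9 = 2·4 + 1, so a_3 = 2
4 = 4·1 + 0, so a_4 = 4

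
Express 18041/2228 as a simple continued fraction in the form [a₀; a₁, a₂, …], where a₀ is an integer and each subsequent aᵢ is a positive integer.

Repeatedly divide and take the remainder:
18041 ÷ 2228 → quotient 8, remainder 217
2228 ÷ 217 → quotient 10, remainder 58
217 ÷ 58 → quotient 3, remainder 43
58 ÷ 43 → quotient 1, remainder 15
43 ÷ 15 → quotient 2, remainder 13
15 ÷ 13 → quotient 1, remainder 2
13 ÷ 2 → quotient 6, remainder 1
2 ÷ 1 → quotient 2, remainder 0

[8; 10, 3, 1, 2, 1, 6, 2]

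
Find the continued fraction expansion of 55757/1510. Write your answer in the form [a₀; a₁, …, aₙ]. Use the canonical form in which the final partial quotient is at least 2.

55757 = 36·1510 + 1397, so a_0 = 36
1510 = 1·1397 + 113, so a_1 = 1
1397 = 12·113 + 41, so a_2 = 12
113 = 2·41 + 31, so a_3 = 2
41 = 1·31 + 10, so a_4 = 1
31 = 3·10 + 1, so a_5 = 3
10 = 10·1 + 0, so a_6 = 10

[36; 1, 12, 2, 1, 3, 10]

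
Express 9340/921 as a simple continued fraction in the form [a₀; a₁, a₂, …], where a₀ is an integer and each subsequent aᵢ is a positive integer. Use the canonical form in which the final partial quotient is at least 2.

[10; 7, 11, 1, 4, 2]

⌊9340/921⌋ = 10, remainder 130
⌊921/130⌋ = 7, remainder 11
⌊130/11⌋ = 11, remainder 9
⌊11/9⌋ = 1, remainder 2
⌊9/2⌋ = 4, remainder 1
⌊2/1⌋ = 2, remainder 0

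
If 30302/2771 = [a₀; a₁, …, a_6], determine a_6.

Run the Euclidean algorithm, recording each quotient:
30302 ÷ 2771 → quotient 10, remainder 2592
2771 ÷ 2592 → quotient 1, remainder 179
2592 ÷ 179 → quotient 14, remainder 86
179 ÷ 86 → quotient 2, remainder 7
86 ÷ 7 → quotient 12, remainder 2
7 ÷ 2 → quotient 3, remainder 1
2 ÷ 1 → quotient 2, remainder 0

2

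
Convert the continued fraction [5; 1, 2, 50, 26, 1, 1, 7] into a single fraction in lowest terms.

a_0 = 5: 5/1
a_1 = 1: 6/1
a_2 = 2: 17/3
a_3 = 50: 856/151
a_4 = 26: 22273/3929
a_5 = 1: 23129/4080
a_6 = 1: 45402/8009
a_7 = 7: 340943/60143

340943/60143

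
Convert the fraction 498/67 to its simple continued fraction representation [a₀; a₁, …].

⌊498/67⌋ = 7, remainder 29
⌊67/29⌋ = 2, remainder 9
⌊29/9⌋ = 3, remainder 2
⌊9/2⌋ = 4, remainder 1
⌊2/1⌋ = 2, remainder 0

[7; 2, 3, 4, 2]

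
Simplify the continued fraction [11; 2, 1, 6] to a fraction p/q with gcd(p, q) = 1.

227/20

a_0 = 11: 11/1
a_1 = 2: 23/2
a_2 = 1: 34/3
a_3 = 6: 227/20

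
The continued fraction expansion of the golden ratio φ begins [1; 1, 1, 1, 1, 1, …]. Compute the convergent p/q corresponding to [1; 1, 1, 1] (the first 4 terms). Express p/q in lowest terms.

a_0 = 1: 1/1
a_1 = 1: 2/1
a_2 = 1: 3/2
a_3 = 1: 5/3

5/3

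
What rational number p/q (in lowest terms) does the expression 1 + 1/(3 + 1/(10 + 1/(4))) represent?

168/127

a_0 = 1: 1/1
a_1 = 3: 4/3
a_2 = 10: 41/31
a_3 = 4: 168/127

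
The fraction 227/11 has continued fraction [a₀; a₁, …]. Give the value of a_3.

Apply division with remainder until the remainder is 0:
227 ÷ 11 → quotient 20, remainder 7
11 ÷ 7 → quotient 1, remainder 4
7 ÷ 4 → quotient 1, remainder 3
4 ÷ 3 → quotient 1, remainder 1

1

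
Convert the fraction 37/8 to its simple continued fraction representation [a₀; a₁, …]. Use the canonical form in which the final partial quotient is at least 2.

[4; 1, 1, 1, 2]

⌊37/8⌋ = 4, remainder 5
⌊8/5⌋ = 1, remainder 3
⌊5/3⌋ = 1, remainder 2
⌊3/2⌋ = 1, remainder 1
⌊2/1⌋ = 2, remainder 0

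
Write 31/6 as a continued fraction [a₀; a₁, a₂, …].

[5; 6]

Repeatedly divide and take the remainder:
31 = 5·6 + 1, so a_0 = 5
6 = 6·1 + 0, so a_1 = 6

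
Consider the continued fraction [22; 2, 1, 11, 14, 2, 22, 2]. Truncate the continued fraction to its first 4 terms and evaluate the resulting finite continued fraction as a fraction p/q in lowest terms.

Work from the innermost term outward:
Start with 11.
1 + 1/(11/1) = 1 + 1/11 = 12/11
2 + 1/(12/11) = 2 + 11/12 = 35/12
22 + 1/(35/12) = 22 + 12/35 = 782/35

782/35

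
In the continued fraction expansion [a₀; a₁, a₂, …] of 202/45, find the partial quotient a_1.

Repeatedly divide and take the remainder:
202 = 4·45 + 22, so a_0 = 4
45 = 2·22 + 1, so a_1 = 2

2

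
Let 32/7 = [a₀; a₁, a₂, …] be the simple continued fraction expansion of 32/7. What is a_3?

3

Apply division with remainder until the remainder is 0:
32 = 4·7 + 4, so a_0 = 4
7 = 1·4 + 3, so a_1 = 1
4 = 1·3 + 1, so a_2 = 1
3 = 3·1 + 0, so a_3 = 3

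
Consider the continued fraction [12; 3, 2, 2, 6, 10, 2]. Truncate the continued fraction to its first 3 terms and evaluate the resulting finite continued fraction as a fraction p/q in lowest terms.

Start with 2.
3 + 1/(2/1) = 3 + 1/2 = 7/2
12 + 1/(7/2) = 12 + 2/7 = 86/7

86/7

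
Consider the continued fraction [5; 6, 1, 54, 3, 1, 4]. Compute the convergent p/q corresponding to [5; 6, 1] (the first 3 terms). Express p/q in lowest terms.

36/7

Start with 1.
6 + 1/(1/1) = 6 + 1/1 = 7/1
5 + 1/(7/1) = 5 + 1/7 = 36/7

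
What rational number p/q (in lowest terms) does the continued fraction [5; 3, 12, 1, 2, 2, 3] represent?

5000/939

Compute successive convergents:
a_0 = 5: 5/1
a_1 = 3: 16/3
a_2 = 12: 197/37
a_3 = 1: 213/40
a_4 = 2: 623/117
a_5 = 2: 1459/274
a_6 = 3: 5000/939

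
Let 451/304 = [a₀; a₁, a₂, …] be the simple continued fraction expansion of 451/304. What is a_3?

1

⌊451/304⌋ = 1, remainder 147
⌊304/147⌋ = 2, remainder 10
⌊147/10⌋ = 14, remainder 7
⌊10/7⌋ = 1, remainder 3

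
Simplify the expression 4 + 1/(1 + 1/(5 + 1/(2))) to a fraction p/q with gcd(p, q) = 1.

Compute successive convergents:
a_0 = 4: 4/1
a_1 = 1: 5/1
a_2 = 5: 29/6
a_3 = 2: 63/13

63/13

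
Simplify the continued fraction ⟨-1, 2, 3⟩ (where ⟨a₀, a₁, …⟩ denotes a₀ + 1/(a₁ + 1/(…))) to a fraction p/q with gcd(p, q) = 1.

-4/7

Start with 3.
2 + 1/(3/1) = 2 + 1/3 = 7/3
-1 + 1/(7/3) = -1 + 3/7 = -4/7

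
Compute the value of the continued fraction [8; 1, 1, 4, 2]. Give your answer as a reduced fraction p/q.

Start with 2.
4 + 1/(2/1) = 4 + 1/2 = 9/2
1 + 1/(9/2) = 1 + 2/9 = 11/9
1 + 1/(11/9) = 1 + 9/11 = 20/11
8 + 1/(20/11) = 8 + 11/20 = 171/20

171/20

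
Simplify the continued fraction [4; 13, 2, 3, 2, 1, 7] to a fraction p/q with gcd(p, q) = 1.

a_0 = 4: 4/1
a_1 = 13: 53/13
a_2 = 2: 110/27
a_3 = 3: 383/94
a_4 = 2: 876/215
a_5 = 1: 1259/309
a_6 = 7: 9689/2378

9689/2378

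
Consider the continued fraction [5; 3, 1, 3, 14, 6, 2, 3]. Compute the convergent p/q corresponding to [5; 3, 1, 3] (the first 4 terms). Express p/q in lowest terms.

79/15

Start with 3.
1 + 1/(3/1) = 1 + 1/3 = 4/3
3 + 1/(4/3) = 3 + 3/4 = 15/4
5 + 1/(15/4) = 5 + 4/15 = 79/15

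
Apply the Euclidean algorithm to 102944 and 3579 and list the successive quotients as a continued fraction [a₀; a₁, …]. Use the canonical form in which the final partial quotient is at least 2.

[28; 1, 3, 4, 2, 3, 3, 8]

102944 ÷ 3579 → quotient 28, remainder 2732
3579 ÷ 2732 → quotient 1, remainder 847
2732 ÷ 847 → quotient 3, remainder 191
847 ÷ 191 → quotient 4, remainder 83
191 ÷ 83 → quotient 2, remainder 25
83 ÷ 25 → quotient 3, remainder 8
25 ÷ 8 → quotient 3, remainder 1
8 ÷ 1 → quotient 8, remainder 0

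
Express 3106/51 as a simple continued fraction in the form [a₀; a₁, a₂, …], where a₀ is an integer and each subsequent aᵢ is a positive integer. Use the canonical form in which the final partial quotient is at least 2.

[60; 1, 9, 5]

3106 = 60·51 + 46, so a_0 = 60
51 = 1·46 + 5, so a_1 = 1
46 = 9·5 + 1, so a_2 = 9
5 = 5·1 + 0, so a_3 = 5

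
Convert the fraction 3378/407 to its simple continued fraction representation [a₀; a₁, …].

3378 = 8·407 + 122, so a_0 = 8
407 = 3·122 + 41, so a_1 = 3
122 = 2·41 + 40, so a_2 = 2
41 = 1·40 + 1, so a_3 = 1
40 = 40·1 + 0, so a_4 = 40

[8; 3, 2, 1, 40]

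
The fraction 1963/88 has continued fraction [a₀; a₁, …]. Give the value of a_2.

3

⌊1963/88⌋ = 22, remainder 27
⌊88/27⌋ = 3, remainder 7
⌊27/7⌋ = 3, remainder 6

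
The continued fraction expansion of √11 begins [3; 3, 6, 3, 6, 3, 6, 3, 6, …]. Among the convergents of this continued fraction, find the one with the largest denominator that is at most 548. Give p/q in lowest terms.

1257/379

List convergents until the denominator exceeds the bound:
a_0 = 3: 3/1  (≤ bound)
a_1 = 3: 10/3  (≤ bound)
a_2 = 6: 63/19  (≤ bound)
a_3 = 3: 199/60  (≤ bound)
a_4 = 6: 1257/379  (≤ bound)
a_5 = 3: 3970/1197  (> 548, stop)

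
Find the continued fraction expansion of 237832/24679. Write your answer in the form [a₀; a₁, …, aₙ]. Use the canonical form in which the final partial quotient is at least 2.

Repeatedly divide and take the remainder:
⌊237832/24679⌋ = 9, remainder 15721
⌊24679/15721⌋ = 1, remainder 8958
⌊15721/8958⌋ = 1, remainder 6763
⌊8958/6763⌋ = 1, remainder 2195
⌊6763/2195⌋ = 3, remainder 178
⌊2195/178⌋ = 12, remainder 59
⌊178/59⌋ = 3, remainder 1
⌊59/1⌋ = 59, remainder 0

[9; 1, 1, 1, 3, 12, 3, 59]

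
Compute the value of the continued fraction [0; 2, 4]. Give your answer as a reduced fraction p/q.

4/9

a_0 = 0: 0/1
a_1 = 2: 1/2
a_2 = 4: 4/9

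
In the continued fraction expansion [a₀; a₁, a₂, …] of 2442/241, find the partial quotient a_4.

7

Apply division with remainder until the remainder is 0:
2442 = 10·241 + 32, so a_0 = 10
241 = 7·32 + 17, so a_1 = 7
32 = 1·17 + 15, so a_2 = 1
17 = 1·15 + 2, so a_3 = 1
15 = 7·2 + 1, so a_4 = 7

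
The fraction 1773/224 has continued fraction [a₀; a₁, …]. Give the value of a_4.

3

1773 = 7·224 + 205, so a_0 = 7
224 = 1·205 + 19, so a_1 = 1
205 = 10·19 + 15, so a_2 = 10
19 = 1·15 + 4, so a_3 = 1
15 = 3·4 + 3, so a_4 = 3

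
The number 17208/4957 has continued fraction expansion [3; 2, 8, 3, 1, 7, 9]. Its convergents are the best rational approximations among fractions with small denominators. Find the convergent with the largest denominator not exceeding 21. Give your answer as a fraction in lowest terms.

59/17

List convergents until the denominator exceeds the bound:
a_0 = 3: 3/1  (≤ bound)
a_1 = 2: 7/2  (≤ bound)
a_2 = 8: 59/17  (≤ bound)
a_3 = 3: 184/53  (> 21, stop)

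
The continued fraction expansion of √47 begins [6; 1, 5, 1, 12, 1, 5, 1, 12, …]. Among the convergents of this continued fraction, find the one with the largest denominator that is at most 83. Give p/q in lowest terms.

List convergents until the denominator exceeds the bound:
a_0 = 6: 6/1  (≤ bound)
a_1 = 1: 7/1  (≤ bound)
a_2 = 5: 41/6  (≤ bound)
a_3 = 1: 48/7  (≤ bound)
a_4 = 12: 617/90  (> 83, stop)

48/7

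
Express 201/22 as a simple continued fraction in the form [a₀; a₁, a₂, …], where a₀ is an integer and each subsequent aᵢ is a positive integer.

[9; 7, 3]

Repeatedly divide and take the remainder:
201 ÷ 22 → quotient 9, remainder 3
22 ÷ 3 → quotient 7, remainder 1
3 ÷ 1 → quotient 3, remainder 0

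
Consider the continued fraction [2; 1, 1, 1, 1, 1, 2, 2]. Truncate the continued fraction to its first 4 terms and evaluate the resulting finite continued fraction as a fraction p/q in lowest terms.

Work from the innermost term outward:
Start with 1.
1 + 1/(1/1) = 1 + 1/1 = 2/1
1 + 1/(2/1) = 1 + 1/2 = 3/2
2 + 1/(3/2) = 2 + 2/3 = 8/3

8/3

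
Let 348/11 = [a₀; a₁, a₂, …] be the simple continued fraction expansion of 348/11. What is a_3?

Apply division with remainder until the remainder is 0:
348 ÷ 11 → quotient 31, remainder 7
11 ÷ 7 → quotient 1, remainder 4
7 ÷ 4 → quotient 1, remainder 3
4 ÷ 3 → quotient 1, remainder 1

1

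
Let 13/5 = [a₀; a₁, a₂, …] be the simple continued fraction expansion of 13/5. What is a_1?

13 ÷ 5 → quotient 2, remainder 3
5 ÷ 3 → quotient 1, remainder 2

1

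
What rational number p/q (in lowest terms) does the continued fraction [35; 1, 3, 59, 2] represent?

17089/478

a_0 = 35: 35/1
a_1 = 1: 36/1
a_2 = 3: 143/4
a_3 = 59: 8473/237
a_4 = 2: 17089/478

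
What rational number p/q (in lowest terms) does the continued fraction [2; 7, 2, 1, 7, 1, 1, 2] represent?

Start with 2.
1 + 1/(2/1) = 1 + 1/2 = 3/2
1 + 1/(3/2) = 1 + 2/3 = 5/3
7 + 1/(5/3) = 7 + 3/5 = 38/5
1 + 1/(38/5) = 1 + 5/38 = 43/38
2 + 1/(43/38) = 2 + 38/43 = 124/43
7 + 1/(124/43) = 7 + 43/124 = 911/124
2 + 1/(911/124) = 2 + 124/911 = 1946/911

1946/911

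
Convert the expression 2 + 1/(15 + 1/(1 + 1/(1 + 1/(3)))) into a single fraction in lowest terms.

225/109

Start with 3.
1 + 1/(3/1) = 1 + 1/3 = 4/3
1 + 1/(4/3) = 1 + 3/4 = 7/4
15 + 1/(7/4) = 15 + 4/7 = 109/7
2 + 1/(109/7) = 2 + 7/109 = 225/109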